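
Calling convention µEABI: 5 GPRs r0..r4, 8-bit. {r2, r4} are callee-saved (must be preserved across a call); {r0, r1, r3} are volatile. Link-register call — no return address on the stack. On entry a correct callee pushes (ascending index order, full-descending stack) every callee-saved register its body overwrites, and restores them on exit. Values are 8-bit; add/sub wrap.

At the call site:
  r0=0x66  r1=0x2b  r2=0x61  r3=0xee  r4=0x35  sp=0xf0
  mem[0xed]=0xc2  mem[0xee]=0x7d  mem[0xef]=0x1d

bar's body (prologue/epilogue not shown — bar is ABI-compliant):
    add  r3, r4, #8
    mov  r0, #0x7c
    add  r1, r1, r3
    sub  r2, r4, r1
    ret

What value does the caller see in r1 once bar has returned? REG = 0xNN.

prologue: push r2 → mem[0xef]=0x61, sp=0xef
body[0] add  r3, r4, #8 → r3=0x3d
body[1] mov  r0, #0x7c → r0=0x7c
body[2] add  r1, r1, r3 → r1=0x68
body[3] sub  r2, r4, r1 → r2=0xcd
epilogue: pop r2=0x61, sp=0xf0
r1 is caller-saved → body value

REG = 0x68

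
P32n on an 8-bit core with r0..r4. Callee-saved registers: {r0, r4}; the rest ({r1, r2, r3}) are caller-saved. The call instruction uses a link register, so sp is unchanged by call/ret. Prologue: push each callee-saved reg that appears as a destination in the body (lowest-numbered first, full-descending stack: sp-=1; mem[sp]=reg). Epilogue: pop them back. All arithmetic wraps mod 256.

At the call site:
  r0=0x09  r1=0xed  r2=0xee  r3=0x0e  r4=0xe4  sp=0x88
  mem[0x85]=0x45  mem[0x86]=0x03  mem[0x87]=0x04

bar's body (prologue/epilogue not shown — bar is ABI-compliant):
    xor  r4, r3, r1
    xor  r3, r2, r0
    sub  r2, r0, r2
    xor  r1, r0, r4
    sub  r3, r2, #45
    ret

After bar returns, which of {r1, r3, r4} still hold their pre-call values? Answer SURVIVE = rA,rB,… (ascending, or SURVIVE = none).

SURVIVE = r4

prologue: push r4 → mem[0x87]=0xe4, sp=0x87
body[0] xor  r4, r3, r1 → r4=0xe3
body[1] xor  r3, r2, r0 → r3=0xe7
body[2] sub  r2, r0, r2 → r2=0x1b
body[3] xor  r1, r0, r4 → r1=0xea
body[4] sub  r3, r2, #45 → r3=0xee
epilogue: pop r4=0xe4, sp=0x88
r1: caller-saved, written=True
r3: caller-saved, written=True
r4: callee-saved, written=True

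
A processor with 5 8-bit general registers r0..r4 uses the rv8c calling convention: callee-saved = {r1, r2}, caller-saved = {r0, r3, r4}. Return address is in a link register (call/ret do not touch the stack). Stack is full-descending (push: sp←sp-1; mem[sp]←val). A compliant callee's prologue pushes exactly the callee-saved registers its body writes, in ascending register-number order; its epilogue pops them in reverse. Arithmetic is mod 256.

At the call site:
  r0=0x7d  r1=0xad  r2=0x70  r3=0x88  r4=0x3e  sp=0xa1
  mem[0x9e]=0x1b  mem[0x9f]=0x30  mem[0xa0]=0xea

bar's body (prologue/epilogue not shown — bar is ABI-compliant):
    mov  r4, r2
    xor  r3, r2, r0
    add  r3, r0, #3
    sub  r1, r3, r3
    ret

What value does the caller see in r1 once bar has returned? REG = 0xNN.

REG = 0xad

prologue: push r1 → mem[0xa0]=0xad, sp=0xa0
body[0] mov  r4, r2 → r4=0x70
body[1] xor  r3, r2, r0 → r3=0x0d
body[2] add  r3, r0, #3 → r3=0x80
body[3] sub  r1, r3, r3 → r1=0x00
epilogue: pop r1=0xad, sp=0xa1
r1 is callee-saved → restored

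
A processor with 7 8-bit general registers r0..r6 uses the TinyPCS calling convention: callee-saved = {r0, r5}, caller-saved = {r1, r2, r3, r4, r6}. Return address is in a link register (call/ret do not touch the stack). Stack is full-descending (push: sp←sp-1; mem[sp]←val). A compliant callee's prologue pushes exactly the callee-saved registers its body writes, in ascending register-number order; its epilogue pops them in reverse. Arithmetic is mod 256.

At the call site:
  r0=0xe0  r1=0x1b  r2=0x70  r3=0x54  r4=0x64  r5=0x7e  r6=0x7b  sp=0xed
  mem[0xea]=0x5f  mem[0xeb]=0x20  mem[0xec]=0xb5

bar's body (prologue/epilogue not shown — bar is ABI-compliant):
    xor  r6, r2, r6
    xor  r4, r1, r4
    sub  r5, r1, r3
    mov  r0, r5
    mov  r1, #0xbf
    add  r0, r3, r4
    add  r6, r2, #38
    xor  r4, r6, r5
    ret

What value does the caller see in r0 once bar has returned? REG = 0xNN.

REG = 0xe0

prologue: push r0 → mem[0xec]=0xe0, sp=0xec
prologue: push r5 → mem[0xeb]=0x7e, sp=0xeb
body[0] xor  r6, r2, r6 → r6=0x0b
body[1] xor  r4, r1, r4 → r4=0x7f
body[2] sub  r5, r1, r3 → r5=0xc7
body[3] mov  r0, r5 → r0=0xc7
body[4] mov  r1, #0xbf → r1=0xbf
body[5] add  r0, r3, r4 → r0=0xd3
body[6] add  r6, r2, #38 → r6=0x96
body[7] xor  r4, r6, r5 → r4=0x51
epilogue: pop r5=0x7e, sp=0xec
epilogue: pop r0=0xe0, sp=0xed
r0 is callee-saved → restored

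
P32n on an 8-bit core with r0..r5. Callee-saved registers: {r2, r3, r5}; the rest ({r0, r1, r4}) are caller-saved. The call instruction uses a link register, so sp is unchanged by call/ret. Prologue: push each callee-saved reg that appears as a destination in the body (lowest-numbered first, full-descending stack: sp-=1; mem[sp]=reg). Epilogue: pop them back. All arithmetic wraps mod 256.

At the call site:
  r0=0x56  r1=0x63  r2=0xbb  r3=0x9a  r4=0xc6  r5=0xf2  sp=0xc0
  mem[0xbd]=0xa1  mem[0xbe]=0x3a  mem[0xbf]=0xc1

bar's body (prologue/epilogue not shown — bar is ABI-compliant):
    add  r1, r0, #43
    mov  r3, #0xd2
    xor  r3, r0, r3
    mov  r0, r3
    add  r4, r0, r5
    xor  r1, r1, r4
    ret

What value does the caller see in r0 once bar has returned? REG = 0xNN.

prologue: push r3 → mem[0xbf]=0x9a, sp=0xbf
body[0] add  r1, r0, #43 → r1=0x81
body[1] mov  r3, #0xd2 → r3=0xd2
body[2] xor  r3, r0, r3 → r3=0x84
body[3] mov  r0, r3 → r0=0x84
body[4] add  r4, r0, r5 → r4=0x76
body[5] xor  r1, r1, r4 → r1=0xf7
epilogue: pop r3=0x9a, sp=0xc0
r0 is caller-saved → body value

REG = 0x84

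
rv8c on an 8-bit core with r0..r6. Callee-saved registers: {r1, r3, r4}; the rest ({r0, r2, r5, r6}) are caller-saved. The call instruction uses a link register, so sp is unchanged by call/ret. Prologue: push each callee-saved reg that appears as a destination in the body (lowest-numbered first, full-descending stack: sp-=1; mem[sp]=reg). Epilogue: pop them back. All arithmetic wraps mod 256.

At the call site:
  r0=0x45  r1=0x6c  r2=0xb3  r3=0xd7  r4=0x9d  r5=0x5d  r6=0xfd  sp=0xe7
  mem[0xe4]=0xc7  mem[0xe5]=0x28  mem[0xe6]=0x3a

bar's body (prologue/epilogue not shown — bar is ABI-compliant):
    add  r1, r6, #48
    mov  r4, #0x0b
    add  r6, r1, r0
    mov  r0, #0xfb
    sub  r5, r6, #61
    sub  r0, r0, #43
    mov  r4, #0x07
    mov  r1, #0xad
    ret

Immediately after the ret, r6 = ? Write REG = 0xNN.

prologue: push r1 → mem[0xe6]=0x6c, sp=0xe6
prologue: push r4 → mem[0xe5]=0x9d, sp=0xe5
body[0] add  r1, r6, #48 → r1=0x2d
body[1] mov  r4, #0x0b → r4=0x0b
body[2] add  r6, r1, r0 → r6=0x72
body[3] mov  r0, #0xfb → r0=0xfb
body[4] sub  r5, r6, #61 → r5=0x35
body[5] sub  r0, r0, #43 → r0=0xd0
body[6] mov  r4, #0x07 → r4=0x07
body[7] mov  r1, #0xad → r1=0xad
epilogue: pop r4=0x9d, sp=0xe6
epilogue: pop r1=0x6c, sp=0xe7
r6 is caller-saved → body value

REG = 0x72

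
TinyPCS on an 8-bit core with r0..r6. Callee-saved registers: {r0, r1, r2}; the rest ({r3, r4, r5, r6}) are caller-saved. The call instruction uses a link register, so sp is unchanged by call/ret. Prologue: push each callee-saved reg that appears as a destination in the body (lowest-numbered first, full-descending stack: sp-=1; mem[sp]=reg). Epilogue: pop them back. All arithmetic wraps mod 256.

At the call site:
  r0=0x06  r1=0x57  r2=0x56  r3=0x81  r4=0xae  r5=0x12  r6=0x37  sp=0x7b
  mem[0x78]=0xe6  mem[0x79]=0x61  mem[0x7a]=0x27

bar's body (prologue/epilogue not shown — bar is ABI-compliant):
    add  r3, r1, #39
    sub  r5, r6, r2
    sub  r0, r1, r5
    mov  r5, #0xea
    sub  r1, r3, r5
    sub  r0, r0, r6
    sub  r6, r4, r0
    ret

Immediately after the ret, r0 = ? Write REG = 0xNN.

prologue: push r0 → mem[0x7a]=0x06, sp=0x7a
prologue: push r1 → mem[0x79]=0x57, sp=0x79
body[0] add  r3, r1, #39 → r3=0x7e
body[1] sub  r5, r6, r2 → r5=0xe1
body[2] sub  r0, r1, r5 → r0=0x76
body[3] mov  r5, #0xea → r5=0xea
body[4] sub  r1, r3, r5 → r1=0x94
body[5] sub  r0, r0, r6 → r0=0x3f
body[6] sub  r6, r4, r0 → r6=0x6f
epilogue: pop r1=0x57, sp=0x7a
epilogue: pop r0=0x06, sp=0x7b
r0 is callee-saved → restored

REG = 0x06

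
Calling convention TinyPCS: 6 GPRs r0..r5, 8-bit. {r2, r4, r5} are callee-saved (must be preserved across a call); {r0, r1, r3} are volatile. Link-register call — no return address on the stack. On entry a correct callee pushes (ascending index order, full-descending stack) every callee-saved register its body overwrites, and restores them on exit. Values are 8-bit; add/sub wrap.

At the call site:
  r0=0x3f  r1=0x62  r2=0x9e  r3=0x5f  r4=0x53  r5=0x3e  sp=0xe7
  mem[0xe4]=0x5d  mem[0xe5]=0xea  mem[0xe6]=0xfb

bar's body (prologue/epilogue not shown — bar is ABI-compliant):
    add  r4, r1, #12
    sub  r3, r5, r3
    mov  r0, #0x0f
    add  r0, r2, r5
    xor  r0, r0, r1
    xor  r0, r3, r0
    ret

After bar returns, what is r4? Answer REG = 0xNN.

prologue: push r4 -> mem[0xe6]=0x53, sp=0xe6
body[0] add  r4, r1, #12 -> r4=0x6e
body[1] sub  r3, r5, r3 -> r3=0xdf
body[2] mov  r0, #0x0f -> r0=0x0f
body[3] add  r0, r2, r5 -> r0=0xdc
body[4] xor  r0, r0, r1 -> r0=0xbe
body[5] xor  r0, r3, r0 -> r0=0x61
epilogue: pop r4=0x53, sp=0xe7
r4 is callee-saved -> restored

REG = 0x53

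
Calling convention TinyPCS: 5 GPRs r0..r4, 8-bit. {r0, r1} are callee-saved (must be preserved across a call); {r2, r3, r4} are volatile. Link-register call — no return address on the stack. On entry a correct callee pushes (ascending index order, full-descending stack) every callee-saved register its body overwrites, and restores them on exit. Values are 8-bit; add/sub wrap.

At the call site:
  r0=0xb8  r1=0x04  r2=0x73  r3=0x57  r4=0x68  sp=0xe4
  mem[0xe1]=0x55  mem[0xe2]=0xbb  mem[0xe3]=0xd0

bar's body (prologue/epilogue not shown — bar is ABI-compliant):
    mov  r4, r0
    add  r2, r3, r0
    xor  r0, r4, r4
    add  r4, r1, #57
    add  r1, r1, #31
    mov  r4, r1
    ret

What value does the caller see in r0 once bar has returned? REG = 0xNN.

prologue: push r0 -> mem[0xe3]=0xb8, sp=0xe3
prologue: push r1 -> mem[0xe2]=0x04, sp=0xe2
body[0] mov  r4, r0 -> r4=0xb8
body[1] add  r2, r3, r0 -> r2=0x0f
body[2] xor  r0, r4, r4 -> r0=0x00
body[3] add  r4, r1, #57 -> r4=0x3d
body[4] add  r1, r1, #31 -> r1=0x23
body[5] mov  r4, r1 -> r4=0x23
epilogue: pop r1=0x04, sp=0xe3
epilogue: pop r0=0xb8, sp=0xe4
r0 is callee-saved -> restored

REG = 0xb8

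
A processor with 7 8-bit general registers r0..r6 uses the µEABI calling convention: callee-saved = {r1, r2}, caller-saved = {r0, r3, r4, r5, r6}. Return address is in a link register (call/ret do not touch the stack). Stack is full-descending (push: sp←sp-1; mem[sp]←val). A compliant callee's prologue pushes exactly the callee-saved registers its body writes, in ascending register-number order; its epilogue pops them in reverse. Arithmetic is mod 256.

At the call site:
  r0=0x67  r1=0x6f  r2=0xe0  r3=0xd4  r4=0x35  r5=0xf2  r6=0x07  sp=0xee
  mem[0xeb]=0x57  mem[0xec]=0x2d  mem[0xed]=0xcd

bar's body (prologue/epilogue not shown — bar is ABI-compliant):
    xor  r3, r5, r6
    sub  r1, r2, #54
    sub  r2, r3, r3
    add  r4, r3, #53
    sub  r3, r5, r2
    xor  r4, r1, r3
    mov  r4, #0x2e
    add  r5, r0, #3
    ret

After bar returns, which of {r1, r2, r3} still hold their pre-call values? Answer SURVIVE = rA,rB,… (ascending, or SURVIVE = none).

prologue: push r1 → mem[0xed]=0x6f, sp=0xed
prologue: push r2 → mem[0xec]=0xe0, sp=0xec
body[0] xor  r3, r5, r6 → r3=0xf5
body[1] sub  r1, r2, #54 → r1=0xaa
body[2] sub  r2, r3, r3 → r2=0x00
body[3] add  r4, r3, #53 → r4=0x2a
body[4] sub  r3, r5, r2 → r3=0xf2
body[5] xor  r4, r1, r3 → r4=0x58
body[6] mov  r4, #0x2e → r4=0x2e
body[7] add  r5, r0, #3 → r5=0x6a
epilogue: pop r2=0xe0, sp=0xed
epilogue: pop r1=0x6f, sp=0xee
r1: callee-saved, written=True
r2: callee-saved, written=True
r3: caller-saved, written=True

SURVIVE = r1,r2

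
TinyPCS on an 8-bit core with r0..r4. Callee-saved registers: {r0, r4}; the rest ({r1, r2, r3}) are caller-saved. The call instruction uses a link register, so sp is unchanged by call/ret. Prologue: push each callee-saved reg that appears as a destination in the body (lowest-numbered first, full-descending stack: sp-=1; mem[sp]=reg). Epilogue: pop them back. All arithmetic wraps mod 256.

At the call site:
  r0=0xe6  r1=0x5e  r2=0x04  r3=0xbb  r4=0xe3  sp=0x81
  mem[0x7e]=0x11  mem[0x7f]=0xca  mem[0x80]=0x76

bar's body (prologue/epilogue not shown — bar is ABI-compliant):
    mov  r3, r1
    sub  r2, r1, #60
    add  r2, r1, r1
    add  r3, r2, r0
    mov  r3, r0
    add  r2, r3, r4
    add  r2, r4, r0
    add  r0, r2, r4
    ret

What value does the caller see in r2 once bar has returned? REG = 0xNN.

prologue: push r0 -> mem[0x80]=0xe6, sp=0x80
body[0] mov  r3, r1 -> r3=0x5e
body[1] sub  r2, r1, #60 -> r2=0x22
body[2] add  r2, r1, r1 -> r2=0xbc
body[3] add  r3, r2, r0 -> r3=0xa2
body[4] mov  r3, r0 -> r3=0xe6
body[5] add  r2, r3, r4 -> r2=0xc9
body[6] add  r2, r4, r0 -> r2=0xc9
body[7] add  r0, r2, r4 -> r0=0xac
epilogue: pop r0=0xe6, sp=0x81
r2 is caller-saved -> body value

REG = 0xc9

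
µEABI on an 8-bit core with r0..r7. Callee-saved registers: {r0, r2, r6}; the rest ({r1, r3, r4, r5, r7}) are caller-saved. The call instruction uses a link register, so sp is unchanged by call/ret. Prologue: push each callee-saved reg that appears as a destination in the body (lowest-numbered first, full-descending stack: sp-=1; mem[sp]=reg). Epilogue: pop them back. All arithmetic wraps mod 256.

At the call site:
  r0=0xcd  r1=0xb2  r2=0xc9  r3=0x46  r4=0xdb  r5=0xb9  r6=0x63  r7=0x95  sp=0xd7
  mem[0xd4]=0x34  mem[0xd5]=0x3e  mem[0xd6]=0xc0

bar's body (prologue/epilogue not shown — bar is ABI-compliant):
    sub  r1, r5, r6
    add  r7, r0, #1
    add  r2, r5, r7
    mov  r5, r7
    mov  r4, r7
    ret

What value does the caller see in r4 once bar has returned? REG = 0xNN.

REG = 0xce

prologue: push r2 → mem[0xd6]=0xc9, sp=0xd6
body[0] sub  r1, r5, r6 → r1=0x56
body[1] add  r7, r0, #1 → r7=0xce
body[2] add  r2, r5, r7 → r2=0x87
body[3] mov  r5, r7 → r5=0xce
body[4] mov  r4, r7 → r4=0xce
epilogue: pop r2=0xc9, sp=0xd7
r4 is caller-saved → body value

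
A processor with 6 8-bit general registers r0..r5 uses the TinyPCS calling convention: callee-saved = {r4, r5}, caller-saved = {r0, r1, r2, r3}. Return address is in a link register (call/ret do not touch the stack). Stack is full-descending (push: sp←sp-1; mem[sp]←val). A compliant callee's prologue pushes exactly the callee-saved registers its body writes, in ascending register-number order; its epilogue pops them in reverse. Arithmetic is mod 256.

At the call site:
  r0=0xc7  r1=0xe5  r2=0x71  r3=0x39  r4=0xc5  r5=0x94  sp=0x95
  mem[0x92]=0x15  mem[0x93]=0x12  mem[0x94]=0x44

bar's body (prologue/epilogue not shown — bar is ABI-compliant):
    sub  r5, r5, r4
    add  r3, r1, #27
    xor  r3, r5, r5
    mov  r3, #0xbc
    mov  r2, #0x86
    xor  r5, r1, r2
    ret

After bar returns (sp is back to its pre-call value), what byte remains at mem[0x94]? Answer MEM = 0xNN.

MEM = 0x94

prologue: push r5 -> mem[0x94]=0x94, sp=0x94
body[0] sub  r5, r5, r4 -> r5=0xcf
body[1] add  r3, r1, #27 -> r3=0x00
body[2] xor  r3, r5, r5 -> r3=0x00
body[3] mov  r3, #0xbc -> r3=0xbc
body[4] mov  r2, #0x86 -> r2=0x86
body[5] xor  r5, r1, r2 -> r5=0x63
epilogue: pop r5=0x94, sp=0x95
prologue pushed ['r5'] at ['0x94']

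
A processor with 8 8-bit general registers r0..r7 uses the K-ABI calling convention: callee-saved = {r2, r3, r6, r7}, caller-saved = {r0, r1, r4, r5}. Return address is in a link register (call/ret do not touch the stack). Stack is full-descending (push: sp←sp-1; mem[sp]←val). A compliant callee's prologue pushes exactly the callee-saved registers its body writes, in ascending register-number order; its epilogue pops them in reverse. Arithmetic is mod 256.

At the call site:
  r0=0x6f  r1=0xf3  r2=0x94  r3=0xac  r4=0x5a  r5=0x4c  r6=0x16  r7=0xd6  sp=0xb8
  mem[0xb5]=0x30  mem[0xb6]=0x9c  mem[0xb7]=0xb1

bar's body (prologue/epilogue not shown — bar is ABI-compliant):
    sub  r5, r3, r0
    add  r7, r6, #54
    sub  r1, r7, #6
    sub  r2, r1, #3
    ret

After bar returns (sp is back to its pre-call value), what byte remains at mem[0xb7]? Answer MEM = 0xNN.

prologue: push r2 → mem[0xb7]=0x94, sp=0xb7
prologue: push r7 → mem[0xb6]=0xd6, sp=0xb6
body[0] sub  r5, r3, r0 → r5=0x3d
body[1] add  r7, r6, #54 → r7=0x4c
body[2] sub  r1, r7, #6 → r1=0x46
body[3] sub  r2, r1, #3 → r2=0x43
epilogue: pop r7=0xd6, sp=0xb7
epilogue: pop r2=0x94, sp=0xb8
prologue pushed ['r2', 'r7'] at ['0xb7', '0xb6']

MEM = 0x94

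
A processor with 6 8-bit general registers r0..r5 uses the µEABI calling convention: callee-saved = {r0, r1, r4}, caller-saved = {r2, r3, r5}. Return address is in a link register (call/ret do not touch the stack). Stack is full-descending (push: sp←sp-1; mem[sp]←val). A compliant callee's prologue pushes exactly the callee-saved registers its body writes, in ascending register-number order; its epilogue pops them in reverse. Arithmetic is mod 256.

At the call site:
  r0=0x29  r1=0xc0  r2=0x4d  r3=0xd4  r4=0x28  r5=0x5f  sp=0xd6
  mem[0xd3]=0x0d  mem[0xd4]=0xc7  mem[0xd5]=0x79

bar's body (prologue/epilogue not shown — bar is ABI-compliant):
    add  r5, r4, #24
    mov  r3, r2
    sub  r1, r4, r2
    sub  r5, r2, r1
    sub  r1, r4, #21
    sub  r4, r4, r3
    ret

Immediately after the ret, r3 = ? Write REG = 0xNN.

REG = 0x4d

prologue: push r1 → mem[0xd5]=0xc0, sp=0xd5
prologue: push r4 → mem[0xd4]=0x28, sp=0xd4
body[0] add  r5, r4, #24 → r5=0x40
body[1] mov  r3, r2 → r3=0x4d
body[2] sub  r1, r4, r2 → r1=0xdb
body[3] sub  r5, r2, r1 → r5=0x72
body[4] sub  r1, r4, #21 → r1=0x13
body[5] sub  r4, r4, r3 → r4=0xdb
epilogue: pop r4=0x28, sp=0xd5
epilogue: pop r1=0xc0, sp=0xd6
r3 is caller-saved → body value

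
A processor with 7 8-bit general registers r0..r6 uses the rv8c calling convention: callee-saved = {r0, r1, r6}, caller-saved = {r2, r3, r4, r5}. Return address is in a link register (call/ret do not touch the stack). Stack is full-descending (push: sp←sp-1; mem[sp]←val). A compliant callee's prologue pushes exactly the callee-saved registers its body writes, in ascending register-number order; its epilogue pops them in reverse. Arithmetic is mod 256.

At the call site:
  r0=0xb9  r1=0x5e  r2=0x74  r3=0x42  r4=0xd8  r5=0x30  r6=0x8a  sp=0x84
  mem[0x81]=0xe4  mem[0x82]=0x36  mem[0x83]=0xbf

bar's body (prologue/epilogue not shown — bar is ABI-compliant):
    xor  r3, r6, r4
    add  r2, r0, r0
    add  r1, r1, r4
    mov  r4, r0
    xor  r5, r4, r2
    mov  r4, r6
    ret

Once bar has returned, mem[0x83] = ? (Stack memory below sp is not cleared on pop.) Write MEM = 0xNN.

prologue: push r1 -> mem[0x83]=0x5e, sp=0x83
body[0] xor  r3, r6, r4 -> r3=0x52
body[1] add  r2, r0, r0 -> r2=0x72
body[2] add  r1, r1, r4 -> r1=0x36
body[3] mov  r4, r0 -> r4=0xb9
body[4] xor  r5, r4, r2 -> r5=0xcb
body[5] mov  r4, r6 -> r4=0x8a
epilogue: pop r1=0x5e, sp=0x84
prologue pushed ['r1'] at ['0x83']

MEM = 0x5e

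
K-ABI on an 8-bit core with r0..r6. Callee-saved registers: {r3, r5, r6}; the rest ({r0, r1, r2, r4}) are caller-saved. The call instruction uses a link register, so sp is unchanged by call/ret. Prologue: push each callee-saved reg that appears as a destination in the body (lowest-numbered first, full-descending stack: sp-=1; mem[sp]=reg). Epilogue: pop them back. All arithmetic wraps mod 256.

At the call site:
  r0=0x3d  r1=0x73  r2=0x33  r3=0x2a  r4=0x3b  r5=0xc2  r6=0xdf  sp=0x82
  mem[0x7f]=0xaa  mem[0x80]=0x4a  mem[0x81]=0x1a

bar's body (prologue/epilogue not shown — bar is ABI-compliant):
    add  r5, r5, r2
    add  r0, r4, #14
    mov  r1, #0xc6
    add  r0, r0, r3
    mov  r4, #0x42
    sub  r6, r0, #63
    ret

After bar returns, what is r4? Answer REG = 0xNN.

REG = 0x42

prologue: push r5 -> mem[0x81]=0xc2, sp=0x81
prologue: push r6 -> mem[0x80]=0xdf, sp=0x80
body[0] add  r5, r5, r2 -> r5=0xf5
body[1] add  r0, r4, #14 -> r0=0x49
body[2] mov  r1, #0xc6 -> r1=0xc6
body[3] add  r0, r0, r3 -> r0=0x73
body[4] mov  r4, #0x42 -> r4=0x42
body[5] sub  r6, r0, #63 -> r6=0x34
epilogue: pop r6=0xdf, sp=0x81
epilogue: pop r5=0xc2, sp=0x82
r4 is caller-saved -> body value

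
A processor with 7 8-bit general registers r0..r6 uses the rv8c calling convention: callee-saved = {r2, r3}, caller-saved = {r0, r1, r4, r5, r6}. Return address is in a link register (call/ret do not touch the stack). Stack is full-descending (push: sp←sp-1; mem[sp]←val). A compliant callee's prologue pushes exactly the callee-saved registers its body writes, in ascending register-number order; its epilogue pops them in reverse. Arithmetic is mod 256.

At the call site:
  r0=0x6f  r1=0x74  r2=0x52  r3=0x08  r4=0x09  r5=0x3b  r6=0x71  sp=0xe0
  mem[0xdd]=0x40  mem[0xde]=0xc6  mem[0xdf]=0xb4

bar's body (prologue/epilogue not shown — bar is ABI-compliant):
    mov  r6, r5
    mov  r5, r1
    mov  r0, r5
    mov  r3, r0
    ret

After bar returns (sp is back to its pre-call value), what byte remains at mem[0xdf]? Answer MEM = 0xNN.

MEM = 0x08

prologue: push r3 → mem[0xdf]=0x08, sp=0xdf
body[0] mov  r6, r5 → r6=0x3b
body[1] mov  r5, r1 → r5=0x74
body[2] mov  r0, r5 → r0=0x74
body[3] mov  r3, r0 → r3=0x74
epilogue: pop r3=0x08, sp=0xe0
prologue pushed ['r3'] at ['0xdf']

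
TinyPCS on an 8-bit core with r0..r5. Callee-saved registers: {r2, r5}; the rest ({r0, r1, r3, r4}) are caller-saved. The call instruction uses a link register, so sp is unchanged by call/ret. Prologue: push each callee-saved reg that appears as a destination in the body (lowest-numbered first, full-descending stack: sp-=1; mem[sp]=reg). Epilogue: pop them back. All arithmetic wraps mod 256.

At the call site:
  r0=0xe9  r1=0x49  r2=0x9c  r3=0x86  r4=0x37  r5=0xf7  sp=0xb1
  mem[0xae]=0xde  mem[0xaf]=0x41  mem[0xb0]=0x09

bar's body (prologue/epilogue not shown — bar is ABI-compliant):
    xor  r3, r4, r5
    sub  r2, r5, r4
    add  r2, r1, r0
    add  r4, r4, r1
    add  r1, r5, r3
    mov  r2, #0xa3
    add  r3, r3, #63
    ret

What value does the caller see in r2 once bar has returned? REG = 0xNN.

REG = 0x9c

prologue: push r2 -> mem[0xb0]=0x9c, sp=0xb0
body[0] xor  r3, r4, r5 -> r3=0xc0
body[1] sub  r2, r5, r4 -> r2=0xc0
body[2] add  r2, r1, r0 -> r2=0x32
body[3] add  r4, r4, r1 -> r4=0x80
body[4] add  r1, r5, r3 -> r1=0xb7
body[5] mov  r2, #0xa3 -> r2=0xa3
body[6] add  r3, r3, #63 -> r3=0xff
epilogue: pop r2=0x9c, sp=0xb1
r2 is callee-saved -> restored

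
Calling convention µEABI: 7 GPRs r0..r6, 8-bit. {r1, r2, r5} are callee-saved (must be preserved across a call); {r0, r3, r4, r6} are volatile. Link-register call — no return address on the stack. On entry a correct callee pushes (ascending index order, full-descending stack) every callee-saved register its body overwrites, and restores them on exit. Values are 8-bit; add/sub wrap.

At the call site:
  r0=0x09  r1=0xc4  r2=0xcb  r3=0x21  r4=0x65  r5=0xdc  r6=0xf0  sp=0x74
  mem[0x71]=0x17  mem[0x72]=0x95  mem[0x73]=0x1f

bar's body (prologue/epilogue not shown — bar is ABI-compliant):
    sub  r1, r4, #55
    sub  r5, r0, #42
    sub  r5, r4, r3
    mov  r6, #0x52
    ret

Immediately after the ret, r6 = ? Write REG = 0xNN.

REG = 0x52

prologue: push r1 → mem[0x73]=0xc4, sp=0x73
prologue: push r5 → mem[0x72]=0xdc, sp=0x72
body[0] sub  r1, r4, #55 → r1=0x2e
body[1] sub  r5, r0, #42 → r5=0xdf
body[2] sub  r5, r4, r3 → r5=0x44
body[3] mov  r6, #0x52 → r6=0x52
epilogue: pop r5=0xdc, sp=0x73
epilogue: pop r1=0xc4, sp=0x74
r6 is caller-saved → body value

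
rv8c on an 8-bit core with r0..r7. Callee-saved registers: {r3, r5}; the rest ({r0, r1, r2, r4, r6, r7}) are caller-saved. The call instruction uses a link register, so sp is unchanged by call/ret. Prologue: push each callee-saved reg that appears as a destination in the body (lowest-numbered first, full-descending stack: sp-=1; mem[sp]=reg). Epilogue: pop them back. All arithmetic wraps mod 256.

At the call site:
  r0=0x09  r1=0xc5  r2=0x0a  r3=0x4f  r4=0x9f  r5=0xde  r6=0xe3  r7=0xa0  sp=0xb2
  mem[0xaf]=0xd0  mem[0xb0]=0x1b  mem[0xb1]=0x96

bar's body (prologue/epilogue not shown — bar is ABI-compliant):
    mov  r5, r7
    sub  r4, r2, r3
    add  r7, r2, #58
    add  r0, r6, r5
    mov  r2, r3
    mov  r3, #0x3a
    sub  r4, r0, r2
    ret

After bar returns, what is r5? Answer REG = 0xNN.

prologue: push r3 -> mem[0xb1]=0x4f, sp=0xb1
prologue: push r5 -> mem[0xb0]=0xde, sp=0xb0
body[0] mov  r5, r7 -> r5=0xa0
body[1] sub  r4, r2, r3 -> r4=0xbb
body[2] add  r7, r2, #58 -> r7=0x44
body[3] add  r0, r6, r5 -> r0=0x83
body[4] mov  r2, r3 -> r2=0x4f
body[5] mov  r3, #0x3a -> r3=0x3a
body[6] sub  r4, r0, r2 -> r4=0x34
epilogue: pop r5=0xde, sp=0xb1
epilogue: pop r3=0x4f, sp=0xb2
r5 is callee-saved -> restored

REG = 0xde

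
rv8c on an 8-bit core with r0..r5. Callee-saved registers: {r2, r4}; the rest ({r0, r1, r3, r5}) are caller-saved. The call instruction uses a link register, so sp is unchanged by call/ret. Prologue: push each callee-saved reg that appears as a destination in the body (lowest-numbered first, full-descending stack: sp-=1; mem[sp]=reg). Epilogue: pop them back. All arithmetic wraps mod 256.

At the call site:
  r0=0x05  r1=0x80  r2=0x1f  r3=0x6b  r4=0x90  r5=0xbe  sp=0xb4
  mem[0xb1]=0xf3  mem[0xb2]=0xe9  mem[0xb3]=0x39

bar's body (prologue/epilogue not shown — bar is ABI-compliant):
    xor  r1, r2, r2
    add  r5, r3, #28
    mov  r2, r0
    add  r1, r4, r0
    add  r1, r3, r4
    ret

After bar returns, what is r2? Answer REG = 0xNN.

prologue: push r2 → mem[0xb3]=0x1f, sp=0xb3
body[0] xor  r1, r2, r2 → r1=0x00
body[1] add  r5, r3, #28 → r5=0x87
body[2] mov  r2, r0 → r2=0x05
body[3] add  r1, r4, r0 → r1=0x95
body[4] add  r1, r3, r4 → r1=0xfb
epilogue: pop r2=0x1f, sp=0xb4
r2 is callee-saved → restored

REG = 0x1f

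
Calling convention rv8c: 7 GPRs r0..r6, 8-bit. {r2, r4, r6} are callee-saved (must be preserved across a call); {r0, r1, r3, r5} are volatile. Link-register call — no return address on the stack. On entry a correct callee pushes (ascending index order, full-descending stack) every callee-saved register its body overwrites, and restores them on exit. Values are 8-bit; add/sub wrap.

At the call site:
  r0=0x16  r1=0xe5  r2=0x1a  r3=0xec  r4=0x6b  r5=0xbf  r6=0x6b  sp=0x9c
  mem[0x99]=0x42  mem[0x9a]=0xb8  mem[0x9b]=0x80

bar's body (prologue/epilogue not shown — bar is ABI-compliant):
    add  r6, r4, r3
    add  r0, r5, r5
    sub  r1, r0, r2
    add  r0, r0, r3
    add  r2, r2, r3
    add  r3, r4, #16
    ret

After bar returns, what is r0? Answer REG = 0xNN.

prologue: push r2 -> mem[0x9b]=0x1a, sp=0x9b
prologue: push r6 -> mem[0x9a]=0x6b, sp=0x9a
body[0] add  r6, r4, r3 -> r6=0x57
body[1] add  r0, r5, r5 -> r0=0x7e
body[2] sub  r1, r0, r2 -> r1=0x64
body[3] add  r0, r0, r3 -> r0=0x6a
body[4] add  r2, r2, r3 -> r2=0x06
body[5] add  r3, r4, #16 -> r3=0x7b
epilogue: pop r6=0x6b, sp=0x9b
epilogue: pop r2=0x1a, sp=0x9c
r0 is caller-saved -> body value

REG = 0x6a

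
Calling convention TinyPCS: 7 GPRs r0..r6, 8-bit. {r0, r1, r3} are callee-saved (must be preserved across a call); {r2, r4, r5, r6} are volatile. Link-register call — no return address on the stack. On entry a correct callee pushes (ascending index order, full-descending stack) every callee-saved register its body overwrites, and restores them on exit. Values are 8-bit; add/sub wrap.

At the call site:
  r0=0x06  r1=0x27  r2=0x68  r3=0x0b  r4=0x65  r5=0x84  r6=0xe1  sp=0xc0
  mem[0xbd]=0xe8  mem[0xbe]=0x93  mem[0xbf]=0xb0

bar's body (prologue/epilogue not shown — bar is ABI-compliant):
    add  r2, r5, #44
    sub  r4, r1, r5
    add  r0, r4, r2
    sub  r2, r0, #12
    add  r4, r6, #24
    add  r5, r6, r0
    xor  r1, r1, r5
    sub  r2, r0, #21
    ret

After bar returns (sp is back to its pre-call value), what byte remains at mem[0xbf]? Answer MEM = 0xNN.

MEM = 0x06

prologue: push r0 → mem[0xbf]=0x06, sp=0xbf
prologue: push r1 → mem[0xbe]=0x27, sp=0xbe
body[0] add  r2, r5, #44 → r2=0xb0
body[1] sub  r4, r1, r5 → r4=0xa3
body[2] add  r0, r4, r2 → r0=0x53
body[3] sub  r2, r0, #12 → r2=0x47
body[4] add  r4, r6, #24 → r4=0xf9
body[5] add  r5, r6, r0 → r5=0x34
body[6] xor  r1, r1, r5 → r1=0x13
body[7] sub  r2, r0, #21 → r2=0x3e
epilogue: pop r1=0x27, sp=0xbf
epilogue: pop r0=0x06, sp=0xc0
prologue pushed ['r0', 'r1'] at ['0xbf', '0xbe']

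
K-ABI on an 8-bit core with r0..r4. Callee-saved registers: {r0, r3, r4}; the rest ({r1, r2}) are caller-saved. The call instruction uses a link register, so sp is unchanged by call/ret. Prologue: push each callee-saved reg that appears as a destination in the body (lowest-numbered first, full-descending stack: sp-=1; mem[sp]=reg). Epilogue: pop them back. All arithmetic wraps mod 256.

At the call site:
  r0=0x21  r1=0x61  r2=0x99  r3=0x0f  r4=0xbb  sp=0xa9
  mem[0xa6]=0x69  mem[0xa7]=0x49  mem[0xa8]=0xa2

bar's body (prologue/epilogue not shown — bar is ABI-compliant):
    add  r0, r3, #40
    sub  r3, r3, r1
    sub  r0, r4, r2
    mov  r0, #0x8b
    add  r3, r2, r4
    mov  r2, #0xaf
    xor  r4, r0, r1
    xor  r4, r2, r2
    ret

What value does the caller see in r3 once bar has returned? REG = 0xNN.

REG = 0x0f

prologue: push r0 → mem[0xa8]=0x21, sp=0xa8
prologue: push r3 → mem[0xa7]=0x0f, sp=0xa7
prologue: push r4 → mem[0xa6]=0xbb, sp=0xa6
body[0] add  r0, r3, #40 → r0=0x37
body[1] sub  r3, r3, r1 → r3=0xae
body[2] sub  r0, r4, r2 → r0=0x22
body[3] mov  r0, #0x8b → r0=0x8b
body[4] add  r3, r2, r4 → r3=0x54
body[5] mov  r2, #0xaf → r2=0xaf
body[6] xor  r4, r0, r1 → r4=0xea
body[7] xor  r4, r2, r2 → r4=0x00
epilogue: pop r4=0xbb, sp=0xa7
epilogue: pop r3=0x0f, sp=0xa8
epilogue: pop r0=0x21, sp=0xa9
r3 is callee-saved → restored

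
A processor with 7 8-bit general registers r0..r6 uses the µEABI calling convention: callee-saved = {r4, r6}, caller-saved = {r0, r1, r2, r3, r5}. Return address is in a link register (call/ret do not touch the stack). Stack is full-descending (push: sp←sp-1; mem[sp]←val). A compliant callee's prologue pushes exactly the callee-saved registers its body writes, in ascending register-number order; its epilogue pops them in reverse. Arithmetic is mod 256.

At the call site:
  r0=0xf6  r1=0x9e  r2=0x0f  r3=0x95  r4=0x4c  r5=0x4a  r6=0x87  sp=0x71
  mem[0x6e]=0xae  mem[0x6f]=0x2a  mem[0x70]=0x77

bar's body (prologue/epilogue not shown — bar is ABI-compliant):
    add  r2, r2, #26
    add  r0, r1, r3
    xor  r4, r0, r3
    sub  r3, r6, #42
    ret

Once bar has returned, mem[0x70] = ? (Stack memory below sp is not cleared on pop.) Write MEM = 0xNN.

MEM = 0x4c

prologue: push r4 → mem[0x70]=0x4c, sp=0x70
body[0] add  r2, r2, #26 → r2=0x29
body[1] add  r0, r1, r3 → r0=0x33
body[2] xor  r4, r0, r3 → r4=0xa6
body[3] sub  r3, r6, #42 → r3=0x5d
epilogue: pop r4=0x4c, sp=0x71
prologue pushed ['r4'] at ['0x70']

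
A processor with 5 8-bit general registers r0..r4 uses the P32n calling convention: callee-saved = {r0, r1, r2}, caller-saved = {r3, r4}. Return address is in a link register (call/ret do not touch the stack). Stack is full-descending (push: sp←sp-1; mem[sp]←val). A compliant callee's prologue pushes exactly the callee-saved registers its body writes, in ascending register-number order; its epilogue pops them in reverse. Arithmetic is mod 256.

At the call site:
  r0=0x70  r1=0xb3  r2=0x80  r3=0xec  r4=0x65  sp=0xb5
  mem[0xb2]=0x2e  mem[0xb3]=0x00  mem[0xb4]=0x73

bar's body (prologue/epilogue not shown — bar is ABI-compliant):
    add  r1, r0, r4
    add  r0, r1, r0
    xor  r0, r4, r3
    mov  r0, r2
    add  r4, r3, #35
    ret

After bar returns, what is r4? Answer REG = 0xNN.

REG = 0x0f

prologue: push r0 → mem[0xb4]=0x70, sp=0xb4
prologue: push r1 → mem[0xb3]=0xb3, sp=0xb3
body[0] add  r1, r0, r4 → r1=0xd5
body[1] add  r0, r1, r0 → r0=0x45
body[2] xor  r0, r4, r3 → r0=0x89
body[3] mov  r0, r2 → r0=0x80
body[4] add  r4, r3, #35 → r4=0x0f
epilogue: pop r1=0xb3, sp=0xb4
epilogue: pop r0=0x70, sp=0xb5
r4 is caller-saved → body value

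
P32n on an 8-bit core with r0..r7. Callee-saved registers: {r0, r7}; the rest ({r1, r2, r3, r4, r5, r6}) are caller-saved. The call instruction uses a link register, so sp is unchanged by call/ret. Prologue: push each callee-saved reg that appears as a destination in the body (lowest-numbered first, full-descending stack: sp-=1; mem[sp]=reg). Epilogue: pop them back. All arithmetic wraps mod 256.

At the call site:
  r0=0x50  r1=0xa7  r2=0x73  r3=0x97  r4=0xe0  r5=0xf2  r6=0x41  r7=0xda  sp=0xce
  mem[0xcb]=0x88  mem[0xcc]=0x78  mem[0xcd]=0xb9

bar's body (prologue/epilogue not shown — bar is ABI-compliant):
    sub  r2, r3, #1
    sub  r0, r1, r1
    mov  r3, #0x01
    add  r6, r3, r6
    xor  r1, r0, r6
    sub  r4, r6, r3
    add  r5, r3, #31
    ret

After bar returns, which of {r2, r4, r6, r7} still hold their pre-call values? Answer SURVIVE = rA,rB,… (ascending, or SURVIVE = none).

prologue: push r0 -> mem[0xcd]=0x50, sp=0xcd
body[0] sub  r2, r3, #1 -> r2=0x96
body[1] sub  r0, r1, r1 -> r0=0x00
body[2] mov  r3, #0x01 -> r3=0x01
body[3] add  r6, r3, r6 -> r6=0x42
body[4] xor  r1, r0, r6 -> r1=0x42
body[5] sub  r4, r6, r3 -> r4=0x41
body[6] add  r5, r3, #31 -> r5=0x20
epilogue: pop r0=0x50, sp=0xce
r2: caller-saved, written=True
r4: caller-saved, written=True
r6: caller-saved, written=True
r7: callee-saved, written=False

SURVIVE = r7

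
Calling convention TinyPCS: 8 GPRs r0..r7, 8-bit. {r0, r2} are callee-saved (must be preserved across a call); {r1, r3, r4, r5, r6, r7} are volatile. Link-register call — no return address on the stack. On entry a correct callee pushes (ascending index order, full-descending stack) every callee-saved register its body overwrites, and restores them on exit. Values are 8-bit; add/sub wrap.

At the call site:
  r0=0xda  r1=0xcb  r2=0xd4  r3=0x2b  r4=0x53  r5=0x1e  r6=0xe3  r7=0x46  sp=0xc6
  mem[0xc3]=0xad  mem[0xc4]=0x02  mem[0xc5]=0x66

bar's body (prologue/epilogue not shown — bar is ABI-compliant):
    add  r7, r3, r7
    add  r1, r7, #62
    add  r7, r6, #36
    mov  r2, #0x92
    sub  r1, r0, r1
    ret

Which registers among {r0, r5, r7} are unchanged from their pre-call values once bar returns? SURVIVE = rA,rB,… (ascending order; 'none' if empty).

prologue: push r2 -> mem[0xc5]=0xd4, sp=0xc5
body[0] add  r7, r3, r7 -> r7=0x71
body[1] add  r1, r7, #62 -> r1=0xaf
body[2] add  r7, r6, #36 -> r7=0x07
body[3] mov  r2, #0x92 -> r2=0x92
body[4] sub  r1, r0, r1 -> r1=0x2b
epilogue: pop r2=0xd4, sp=0xc6
r0: callee-saved, written=False
r5: caller-saved, written=False
r7: caller-saved, written=True

SURVIVE = r0,r5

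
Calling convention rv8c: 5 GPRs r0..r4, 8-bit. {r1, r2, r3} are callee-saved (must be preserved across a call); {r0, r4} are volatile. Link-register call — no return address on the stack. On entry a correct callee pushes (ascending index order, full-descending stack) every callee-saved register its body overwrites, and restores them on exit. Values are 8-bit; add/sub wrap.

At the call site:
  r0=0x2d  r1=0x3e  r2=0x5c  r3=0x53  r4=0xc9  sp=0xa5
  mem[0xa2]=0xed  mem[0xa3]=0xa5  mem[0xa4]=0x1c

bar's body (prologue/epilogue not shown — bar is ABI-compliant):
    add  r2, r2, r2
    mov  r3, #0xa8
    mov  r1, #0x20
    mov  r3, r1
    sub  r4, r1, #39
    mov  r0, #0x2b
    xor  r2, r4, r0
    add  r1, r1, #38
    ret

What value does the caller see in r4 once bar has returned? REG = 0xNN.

REG = 0xf9

prologue: push r1 -> mem[0xa4]=0x3e, sp=0xa4
prologue: push r2 -> mem[0xa3]=0x5c, sp=0xa3
prologue: push r3 -> mem[0xa2]=0x53, sp=0xa2
body[0] add  r2, r2, r2 -> r2=0xb8
body[1] mov  r3, #0xa8 -> r3=0xa8
body[2] mov  r1, #0x20 -> r1=0x20
body[3] mov  r3, r1 -> r3=0x20
body[4] sub  r4, r1, #39 -> r4=0xf9
body[5] mov  r0, #0x2b -> r0=0x2b
body[6] xor  r2, r4, r0 -> r2=0xd2
body[7] add  r1, r1, #38 -> r1=0x46
epilogue: pop r3=0x53, sp=0xa3
epilogue: pop r2=0x5c, sp=0xa4
epilogue: pop r1=0x3e, sp=0xa5
r4 is caller-saved -> body value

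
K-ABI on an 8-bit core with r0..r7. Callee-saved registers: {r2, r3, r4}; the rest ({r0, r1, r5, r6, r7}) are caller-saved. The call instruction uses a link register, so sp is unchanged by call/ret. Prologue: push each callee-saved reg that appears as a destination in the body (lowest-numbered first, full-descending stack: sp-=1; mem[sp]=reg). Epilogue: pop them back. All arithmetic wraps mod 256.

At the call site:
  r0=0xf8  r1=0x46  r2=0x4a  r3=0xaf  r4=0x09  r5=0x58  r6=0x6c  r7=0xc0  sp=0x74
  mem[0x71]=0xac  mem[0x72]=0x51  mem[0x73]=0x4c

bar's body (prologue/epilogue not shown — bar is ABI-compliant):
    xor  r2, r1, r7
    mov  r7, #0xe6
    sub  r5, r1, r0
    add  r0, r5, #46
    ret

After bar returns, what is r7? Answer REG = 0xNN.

prologue: push r2 → mem[0x73]=0x4a, sp=0x73
body[0] xor  r2, r1, r7 → r2=0x86
body[1] mov  r7, #0xe6 → r7=0xe6
body[2] sub  r5, r1, r0 → r5=0x4e
body[3] add  r0, r5, #46 → r0=0x7c
epilogue: pop r2=0x4a, sp=0x74
r7 is caller-saved → body value

REG = 0xe6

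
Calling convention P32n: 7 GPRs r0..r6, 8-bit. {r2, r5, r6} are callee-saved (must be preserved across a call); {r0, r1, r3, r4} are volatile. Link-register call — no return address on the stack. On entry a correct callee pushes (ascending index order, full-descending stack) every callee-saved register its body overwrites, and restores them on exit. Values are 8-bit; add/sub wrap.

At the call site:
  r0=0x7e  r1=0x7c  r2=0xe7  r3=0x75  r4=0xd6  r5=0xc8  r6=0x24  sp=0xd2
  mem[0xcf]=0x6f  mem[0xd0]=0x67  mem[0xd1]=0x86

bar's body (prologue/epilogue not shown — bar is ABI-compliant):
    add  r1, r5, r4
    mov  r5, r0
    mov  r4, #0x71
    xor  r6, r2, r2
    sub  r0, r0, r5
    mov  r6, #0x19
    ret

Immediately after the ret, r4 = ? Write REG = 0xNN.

REG = 0x71

prologue: push r5 → mem[0xd1]=0xc8, sp=0xd1
prologue: push r6 → mem[0xd0]=0x24, sp=0xd0
body[0] add  r1, r5, r4 → r1=0x9e
body[1] mov  r5, r0 → r5=0x7e
body[2] mov  r4, #0x71 → r4=0x71
body[3] xor  r6, r2, r2 → r6=0x00
body[4] sub  r0, r0, r5 → r0=0x00
body[5] mov  r6, #0x19 → r6=0x19
epilogue: pop r6=0x24, sp=0xd1
epilogue: pop r5=0xc8, sp=0xd2
r4 is caller-saved → body value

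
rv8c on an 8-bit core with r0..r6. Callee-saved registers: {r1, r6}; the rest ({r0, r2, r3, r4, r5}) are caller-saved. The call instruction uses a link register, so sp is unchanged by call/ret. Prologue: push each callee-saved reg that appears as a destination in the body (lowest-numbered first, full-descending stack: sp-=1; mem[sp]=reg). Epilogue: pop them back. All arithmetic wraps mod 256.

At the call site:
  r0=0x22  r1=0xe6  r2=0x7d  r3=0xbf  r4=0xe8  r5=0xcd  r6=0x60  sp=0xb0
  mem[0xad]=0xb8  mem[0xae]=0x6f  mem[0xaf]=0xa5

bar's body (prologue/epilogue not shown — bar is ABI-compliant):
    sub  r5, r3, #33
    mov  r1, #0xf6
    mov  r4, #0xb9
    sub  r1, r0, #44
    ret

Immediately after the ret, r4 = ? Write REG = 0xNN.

prologue: push r1 → mem[0xaf]=0xe6, sp=0xaf
body[0] sub  r5, r3, #33 → r5=0x9e
body[1] mov  r1, #0xf6 → r1=0xf6
body[2] mov  r4, #0xb9 → r4=0xb9
body[3] sub  r1, r0, #44 → r1=0xf6
epilogue: pop r1=0xe6, sp=0xb0
r4 is caller-saved → body value

REG = 0xb9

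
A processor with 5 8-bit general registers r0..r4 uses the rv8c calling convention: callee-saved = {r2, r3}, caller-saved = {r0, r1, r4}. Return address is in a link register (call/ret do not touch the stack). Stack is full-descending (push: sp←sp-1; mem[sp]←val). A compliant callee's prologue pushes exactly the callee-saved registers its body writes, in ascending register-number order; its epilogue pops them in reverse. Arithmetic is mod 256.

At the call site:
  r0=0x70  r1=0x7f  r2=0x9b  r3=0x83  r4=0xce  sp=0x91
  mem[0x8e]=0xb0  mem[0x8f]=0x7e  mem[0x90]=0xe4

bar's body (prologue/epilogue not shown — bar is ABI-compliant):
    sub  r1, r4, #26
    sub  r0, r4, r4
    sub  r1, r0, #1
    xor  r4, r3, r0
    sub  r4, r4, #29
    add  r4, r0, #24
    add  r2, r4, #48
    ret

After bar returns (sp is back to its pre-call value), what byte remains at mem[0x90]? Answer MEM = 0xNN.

prologue: push r2 → mem[0x90]=0x9b, sp=0x90
body[0] sub  r1, r4, #26 → r1=0xb4
body[1] sub  r0, r4, r4 → r0=0x00
body[2] sub  r1, r0, #1 → r1=0xff
body[3] xor  r4, r3, r0 → r4=0x83
body[4] sub  r4, r4, #29 → r4=0x66
body[5] add  r4, r0, #24 → r4=0x18
body[6] add  r2, r4, #48 → r2=0x48
epilogue: pop r2=0x9b, sp=0x91
prologue pushed ['r2'] at ['0x90']

MEM = 0x9b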